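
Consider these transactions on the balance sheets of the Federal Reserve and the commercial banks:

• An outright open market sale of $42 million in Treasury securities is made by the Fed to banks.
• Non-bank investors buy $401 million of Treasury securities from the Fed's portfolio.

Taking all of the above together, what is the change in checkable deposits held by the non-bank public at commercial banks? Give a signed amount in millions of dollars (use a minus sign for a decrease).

-$401 million

Fed balance sheet:
  Assets:      Securities −$443M
  Liabilities: Bank reserves −$443M
Commercial banking system:
  Assets:      Reserves at CB −$443M, Securities +$42M
  Liabilities: Checkable deposits −$401M
So the change in checkable deposits held by the non-bank public at commercial banks is -$401 million.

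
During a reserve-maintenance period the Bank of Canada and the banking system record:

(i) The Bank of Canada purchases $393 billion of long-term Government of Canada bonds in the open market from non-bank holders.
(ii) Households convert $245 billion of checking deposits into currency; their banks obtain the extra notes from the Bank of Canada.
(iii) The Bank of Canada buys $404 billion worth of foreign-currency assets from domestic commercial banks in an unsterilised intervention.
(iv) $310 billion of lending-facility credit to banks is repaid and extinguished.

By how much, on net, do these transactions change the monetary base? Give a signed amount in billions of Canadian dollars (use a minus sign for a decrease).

Bank of Canada balance sheet:
  Assets:      Securities +$393B, Loans to banks −$310B, Foreign assets +$404B
  Liabilities: Bank reserves +$242B, Currency in circulation +$245B
Commercial banking system:
  Assets:      Reserves at CB +$242B, Foreign assets −$404B
  Liabilities: Checkable deposits +$148B, Borrowings from CB −$310B
Monetary base = currency + reserves: +$245B + (+$242B) = +$487 billion.

+$487 billion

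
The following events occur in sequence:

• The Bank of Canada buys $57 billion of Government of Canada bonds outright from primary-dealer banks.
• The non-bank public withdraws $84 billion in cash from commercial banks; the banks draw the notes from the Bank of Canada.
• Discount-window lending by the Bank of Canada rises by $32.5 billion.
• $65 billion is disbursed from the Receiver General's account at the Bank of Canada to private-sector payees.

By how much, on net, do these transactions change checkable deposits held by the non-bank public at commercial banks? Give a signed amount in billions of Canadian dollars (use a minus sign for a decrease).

-$19 billion

Bank of Canada balance sheet:
  Assets:      Securities +$57B, Loans to banks +$32.5B
  Liabilities: Bank reserves +$70.5B, Currency in circulation +$84B, Government deposits −$65B
Commercial banking system:
  Assets:      Reserves at CB +$70.5B, Securities −$57B
  Liabilities: Checkable deposits −$19B, Borrowings from CB +$32.5B
So the change in checkable deposits held by the non-bank public at commercial banks is -$19 billion.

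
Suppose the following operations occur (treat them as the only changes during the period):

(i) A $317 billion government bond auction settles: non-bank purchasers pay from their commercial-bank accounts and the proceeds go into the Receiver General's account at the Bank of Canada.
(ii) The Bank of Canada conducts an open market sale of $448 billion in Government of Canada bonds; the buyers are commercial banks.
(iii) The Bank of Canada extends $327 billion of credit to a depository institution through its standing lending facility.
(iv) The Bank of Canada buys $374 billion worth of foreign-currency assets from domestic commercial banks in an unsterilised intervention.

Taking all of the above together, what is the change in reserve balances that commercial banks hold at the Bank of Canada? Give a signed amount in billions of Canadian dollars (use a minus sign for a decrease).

Bank of Canada balance sheet:
  Assets:      Securities −$448B, Loans to banks +$327B, Foreign assets +$374B
  Liabilities: Bank reserves −$64B, Government deposits +$317B
So the change in reserve balances that commercial banks hold at the Bank of Canada is -$64 billion.

-$64 billion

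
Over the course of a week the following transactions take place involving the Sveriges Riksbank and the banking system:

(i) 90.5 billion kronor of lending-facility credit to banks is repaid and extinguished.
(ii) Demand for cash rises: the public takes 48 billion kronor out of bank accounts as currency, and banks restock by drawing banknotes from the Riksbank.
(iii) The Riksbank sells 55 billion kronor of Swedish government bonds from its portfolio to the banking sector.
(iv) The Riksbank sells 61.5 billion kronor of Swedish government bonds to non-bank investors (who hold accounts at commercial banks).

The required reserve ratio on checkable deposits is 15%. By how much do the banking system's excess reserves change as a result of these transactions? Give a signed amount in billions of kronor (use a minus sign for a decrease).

Discount-window repayment 90.5 billion kronor: reserves −90.5B, deposits 0.
Currency withdrawal 48 billion kronor: reserves −48B, deposits −48B.
OMO sale (to banks) 55 billion kronor: reserves −55B, deposits 0.
Asset sale (to non-banks) 61.5 billion kronor: reserves −61.5B, deposits −61.5B.
Totals: Δreserves = −255B, Δdeposits = −109.5B.
Δrequired reserves = 15% × −109.5B = −16.425B.
Δexcess reserves = Δreserves − Δrequired = −255B − (−16.425B) = -238.575 billion.

-238.575 billion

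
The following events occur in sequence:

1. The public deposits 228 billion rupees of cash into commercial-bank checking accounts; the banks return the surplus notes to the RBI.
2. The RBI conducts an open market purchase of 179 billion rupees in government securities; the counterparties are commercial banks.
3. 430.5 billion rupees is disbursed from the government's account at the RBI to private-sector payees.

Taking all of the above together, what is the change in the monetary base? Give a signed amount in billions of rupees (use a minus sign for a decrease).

+609.5 billion

RBI balance sheet:
  Assets:      Securities +179B
  Liabilities: Bank reserves +837.5B, Currency in circulation −228B, Government deposits −430.5B
Commercial banking system:
  Assets:      Reserves at CB +837.5B, Securities −179B
  Liabilities: Checkable deposits +658.5B
Monetary base = currency + reserves: −228B + (+837.5B) = +609.5 billion.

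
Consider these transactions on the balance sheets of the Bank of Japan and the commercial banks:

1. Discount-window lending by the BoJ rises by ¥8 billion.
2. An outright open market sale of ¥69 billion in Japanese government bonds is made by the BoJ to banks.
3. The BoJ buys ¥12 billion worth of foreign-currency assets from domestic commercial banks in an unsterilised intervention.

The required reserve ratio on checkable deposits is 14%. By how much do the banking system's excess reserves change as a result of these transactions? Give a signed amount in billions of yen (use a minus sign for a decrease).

Discount-window loan ¥8 billion: reserves +¥8B, deposits 0.
OMO sale (to banks) ¥69 billion: reserves −¥69B, deposits 0.
FX purchase ¥12 billion: reserves +¥12B, deposits 0.
Totals: Δreserves = −¥49B, Δdeposits = 0.
Δrequired reserves = 14% × 0 = 0.
Δexcess reserves = Δreserves − Δrequired = −¥49B − (0) = -¥49 billion.

-¥49 billion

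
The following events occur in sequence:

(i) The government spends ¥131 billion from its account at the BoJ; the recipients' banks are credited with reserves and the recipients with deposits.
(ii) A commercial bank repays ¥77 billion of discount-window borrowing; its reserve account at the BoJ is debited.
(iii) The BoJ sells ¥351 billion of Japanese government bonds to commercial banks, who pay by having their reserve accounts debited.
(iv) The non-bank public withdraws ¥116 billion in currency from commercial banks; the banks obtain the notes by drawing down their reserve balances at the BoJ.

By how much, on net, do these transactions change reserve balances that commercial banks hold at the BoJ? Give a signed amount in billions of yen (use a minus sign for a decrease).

Government spending ¥131 billion: government payments flow into bank reserve accounts → +¥131B.
Discount-window repayment ¥77 billion: repayment is debited from reserves → −¥77B.
OMO sale (to banks) ¥351 billion: the buying banks pay out of their reserve balances → −¥351B.
Currency withdrawal ¥116 billion: banks swap reserves for currency → −¥116B.
Net: 131 − 77 − 351 − 116 = -¥413 billion.

-¥413 billion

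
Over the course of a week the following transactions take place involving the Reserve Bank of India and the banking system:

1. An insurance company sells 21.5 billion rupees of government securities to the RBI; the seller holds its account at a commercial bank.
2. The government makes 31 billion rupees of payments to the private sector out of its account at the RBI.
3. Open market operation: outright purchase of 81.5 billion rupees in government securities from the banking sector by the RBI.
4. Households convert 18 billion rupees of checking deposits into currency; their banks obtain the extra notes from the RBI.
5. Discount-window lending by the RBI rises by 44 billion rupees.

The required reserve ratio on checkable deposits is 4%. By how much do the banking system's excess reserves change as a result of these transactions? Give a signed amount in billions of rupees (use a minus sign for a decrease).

+158.62 billion

Asset purchase (from non-banks) 21.5 billion rupees: reserves +21.5B, deposits +21.5B.
Government spending 31 billion rupees: reserves +31B, deposits +31B.
OMO purchase (from banks) 81.5 billion rupees: reserves +81.5B, deposits 0.
Currency withdrawal 18 billion rupees: reserves −18B, deposits −18B.
Discount-window loan 44 billion rupees: reserves +44B, deposits 0.
Totals: Δreserves = +160B, Δdeposits = +34.5B.
Δrequired reserves = 4% × +34.5B = +1.38B.
Δexcess reserves = Δreserves − Δrequired = +160B − (+1.38B) = +158.62 billion.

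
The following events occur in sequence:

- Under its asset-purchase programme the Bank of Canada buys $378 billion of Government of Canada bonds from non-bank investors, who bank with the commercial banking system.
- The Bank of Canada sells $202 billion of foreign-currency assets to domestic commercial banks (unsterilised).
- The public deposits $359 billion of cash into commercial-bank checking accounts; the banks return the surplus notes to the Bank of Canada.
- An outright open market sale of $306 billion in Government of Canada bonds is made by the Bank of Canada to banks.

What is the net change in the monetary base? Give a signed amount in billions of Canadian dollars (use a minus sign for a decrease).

-$130 billion

Bank of Canada balance sheet:
  Assets:      Securities +$72B, Foreign assets −$202B
  Liabilities: Bank reserves +$229B, Currency in circulation −$359B
Monetary base = currency + reserves: −$359B + (+$229B) = -$130 billion.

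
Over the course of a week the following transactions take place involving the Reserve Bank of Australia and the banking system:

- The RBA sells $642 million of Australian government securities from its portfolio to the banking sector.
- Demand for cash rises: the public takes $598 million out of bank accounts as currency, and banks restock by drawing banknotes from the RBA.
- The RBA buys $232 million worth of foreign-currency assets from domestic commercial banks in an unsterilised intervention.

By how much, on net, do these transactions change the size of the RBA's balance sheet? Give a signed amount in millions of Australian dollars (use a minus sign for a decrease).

OMO sale (to banks) $642 million: an RBA asset is shed → −$642M.
Currency withdrawal $598 million: only the composition of liabilities changes → 0.
FX purchase $232 million: an RBA asset is acquired → +$232M.
Net: −642 + 0 + 232 = -$410 million.

-$410 million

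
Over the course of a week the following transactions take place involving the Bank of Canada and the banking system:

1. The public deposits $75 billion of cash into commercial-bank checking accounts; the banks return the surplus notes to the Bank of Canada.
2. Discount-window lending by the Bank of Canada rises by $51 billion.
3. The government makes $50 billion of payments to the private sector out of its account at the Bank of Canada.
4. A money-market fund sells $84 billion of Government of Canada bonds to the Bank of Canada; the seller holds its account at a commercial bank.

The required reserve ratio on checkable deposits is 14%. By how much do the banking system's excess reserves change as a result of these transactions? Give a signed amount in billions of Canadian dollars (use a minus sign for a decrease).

+$230.74 billion

Currency deposit $75 billion: reserves +$75B, deposits +$75B.
Discount-window loan $51 billion: reserves +$51B, deposits 0.
Government spending $50 billion: reserves +$50B, deposits +$50B.
Asset purchase (from non-banks) $84 billion: reserves +$84B, deposits +$84B.
Totals: Δreserves = +$260B, Δdeposits = +$209B.
Δrequired reserves = 14% × +$209B = +$29.26B.
Δexcess reserves = Δreserves − Δrequired = +$260B − (+$29.26B) = +$230.74 billion.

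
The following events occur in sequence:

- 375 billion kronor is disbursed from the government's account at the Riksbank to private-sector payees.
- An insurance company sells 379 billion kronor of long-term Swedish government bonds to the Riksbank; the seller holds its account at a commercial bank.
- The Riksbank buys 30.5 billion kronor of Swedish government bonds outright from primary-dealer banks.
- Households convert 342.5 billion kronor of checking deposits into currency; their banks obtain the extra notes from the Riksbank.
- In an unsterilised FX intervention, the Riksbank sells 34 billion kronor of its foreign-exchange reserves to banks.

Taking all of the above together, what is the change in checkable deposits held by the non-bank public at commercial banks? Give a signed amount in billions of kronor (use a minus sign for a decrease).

+411.5 billion

Government spending 375 billion kronor: non-bank counterparties' bank balances rise → +375B.
Asset purchase (from non-banks) 379 billion kronor: non-bank counterparties' bank balances rise → +379B.
OMO purchase (from banks) 30.5 billion kronor: the counterparty is a bank, so public deposits are unchanged → 0.
Currency withdrawal 342.5 billion kronor: non-bank counterparties' bank balances fall → −342.5B.
FX sale 34 billion kronor: the counterparty is a bank, so public deposits are unchanged → 0.
Net: 375 + 379 + 0 − 342.5 + 0 = +411.5 billion.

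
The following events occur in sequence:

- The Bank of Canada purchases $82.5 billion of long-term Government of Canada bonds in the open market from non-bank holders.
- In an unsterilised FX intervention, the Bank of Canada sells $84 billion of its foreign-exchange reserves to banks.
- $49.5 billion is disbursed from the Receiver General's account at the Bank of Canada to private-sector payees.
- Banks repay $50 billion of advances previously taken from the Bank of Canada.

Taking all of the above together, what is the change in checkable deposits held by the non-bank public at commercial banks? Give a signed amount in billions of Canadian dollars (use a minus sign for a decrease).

Asset purchase (from non-banks) $82.5 billion: non-bank counterparties' bank balances rise → +$82.5B.
FX sale $84 billion: the counterparty is a bank, so public deposits are unchanged → 0.
Government spending $49.5 billion: non-bank counterparties' bank balances rise → +$49.5B.
Discount-window repayment $50 billion: the counterparty is a bank, so public deposits are unchanged → 0.
Net: 82.5 + 0 + 49.5 + 0 = +$132 billion.

+$132 billion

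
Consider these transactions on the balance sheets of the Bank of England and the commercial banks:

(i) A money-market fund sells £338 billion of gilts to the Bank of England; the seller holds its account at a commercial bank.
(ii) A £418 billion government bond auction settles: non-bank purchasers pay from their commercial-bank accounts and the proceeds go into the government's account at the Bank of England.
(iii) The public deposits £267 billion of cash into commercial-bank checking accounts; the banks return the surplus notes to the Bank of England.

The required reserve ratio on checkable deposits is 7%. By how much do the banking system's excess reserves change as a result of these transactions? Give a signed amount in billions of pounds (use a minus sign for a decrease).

+£173.91 billion

Asset purchase (from non-banks) £338 billion: reserves +£338B, deposits +£338B.
Government account inflow £418 billion: reserves −£418B, deposits −£418B.
Currency deposit £267 billion: reserves +£267B, deposits +£267B.
Totals: Δreserves = +£187B, Δdeposits = +£187B.
Δrequired reserves = 7% × +£187B = +£13.09B.
Δexcess reserves = Δreserves − Δrequired = +£187B − (+£13.09B) = +£173.91 billion.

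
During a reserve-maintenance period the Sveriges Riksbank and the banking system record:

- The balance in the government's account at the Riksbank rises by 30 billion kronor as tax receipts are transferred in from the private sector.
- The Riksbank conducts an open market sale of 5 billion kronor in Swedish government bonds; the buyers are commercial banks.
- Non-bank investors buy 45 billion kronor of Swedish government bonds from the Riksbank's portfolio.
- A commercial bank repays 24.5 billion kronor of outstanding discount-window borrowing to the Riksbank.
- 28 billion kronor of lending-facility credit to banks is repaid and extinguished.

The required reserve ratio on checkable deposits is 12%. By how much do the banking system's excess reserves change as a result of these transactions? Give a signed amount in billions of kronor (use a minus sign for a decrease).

Government account inflow 30 billion kronor: reserves −30B, deposits −30B.
OMO sale (to banks) 5 billion kronor: reserves −5B, deposits 0.
Asset sale (to non-banks) 45 billion kronor: reserves −45B, deposits −45B.
Discount-window repayment 24.5 billion kronor: reserves −24.5B, deposits 0.
Discount-window repayment 28 billion kronor: reserves −28B, deposits 0.
Totals: Δreserves = −132.5B, Δdeposits = −75B.
Δrequired reserves = 12% × −75B = −9B.
Δexcess reserves = Δreserves − Δrequired = −132.5B − (−9B) = -123.5 billion.

-123.5 billion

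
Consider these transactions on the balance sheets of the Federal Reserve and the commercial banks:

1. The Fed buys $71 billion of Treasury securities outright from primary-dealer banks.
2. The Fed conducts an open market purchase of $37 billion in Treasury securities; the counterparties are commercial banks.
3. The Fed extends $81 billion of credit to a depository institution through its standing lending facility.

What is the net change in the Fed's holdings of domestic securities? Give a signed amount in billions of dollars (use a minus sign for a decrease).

+$108 billion

OMO purchase (from banks) $71 billion: securities added to the Fed's portfolio → +$71B.
OMO purchase (from banks) $37 billion: securities added to the Fed's portfolio → +$37B.
Discount-window loan $81 billion: the Fed's securities portfolio is untouched → 0.
Net: 71 + 37 + 0 = +$108 billion.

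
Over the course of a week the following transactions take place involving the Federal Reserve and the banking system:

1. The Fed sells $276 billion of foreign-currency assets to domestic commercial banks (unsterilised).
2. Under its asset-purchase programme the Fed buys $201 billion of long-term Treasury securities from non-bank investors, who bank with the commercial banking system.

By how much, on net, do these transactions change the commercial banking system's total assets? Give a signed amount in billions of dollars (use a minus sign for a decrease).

FX sale $276 billion: just an asset swap on bank balance sheets → 0.
Asset purchase (from non-banks) $201 billion: bank balance sheets expand → +$201B.
Net: 0 + 201 = +$201 billion.

+$201 billion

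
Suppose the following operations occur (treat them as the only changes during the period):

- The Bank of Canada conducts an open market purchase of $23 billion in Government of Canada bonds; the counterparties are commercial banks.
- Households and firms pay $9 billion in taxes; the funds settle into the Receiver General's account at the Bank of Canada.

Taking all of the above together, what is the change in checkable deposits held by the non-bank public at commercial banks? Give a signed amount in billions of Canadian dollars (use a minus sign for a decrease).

Bank of Canada balance sheet:
  Assets:      Securities +$23B
  Liabilities: Bank reserves +$14B, Government deposits +$9B
Commercial banking system:
  Assets:      Reserves at CB +$14B, Securities −$23B
  Liabilities: Checkable deposits −$9B
So the change in checkable deposits held by the non-bank public at commercial banks is -$9 billion.

-$9 billion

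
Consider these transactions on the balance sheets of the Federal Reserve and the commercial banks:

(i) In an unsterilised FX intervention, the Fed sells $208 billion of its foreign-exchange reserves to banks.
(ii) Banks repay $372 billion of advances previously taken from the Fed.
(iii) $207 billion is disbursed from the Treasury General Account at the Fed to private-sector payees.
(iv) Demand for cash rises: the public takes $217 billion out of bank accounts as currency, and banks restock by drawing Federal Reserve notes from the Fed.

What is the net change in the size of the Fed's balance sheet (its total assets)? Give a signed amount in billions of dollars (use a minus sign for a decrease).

FX sale $208 billion: a Fed asset is shed → −$208B.
Discount-window repayment $372 billion: a Fed asset is shed → −$372B.
Government spending $207 billion: only the composition of liabilities changes → 0.
Currency withdrawal $217 billion: only the composition of liabilities changes → 0.
Net: −208 − 372 + 0 + 0 = -$580 billion.

-$580 billion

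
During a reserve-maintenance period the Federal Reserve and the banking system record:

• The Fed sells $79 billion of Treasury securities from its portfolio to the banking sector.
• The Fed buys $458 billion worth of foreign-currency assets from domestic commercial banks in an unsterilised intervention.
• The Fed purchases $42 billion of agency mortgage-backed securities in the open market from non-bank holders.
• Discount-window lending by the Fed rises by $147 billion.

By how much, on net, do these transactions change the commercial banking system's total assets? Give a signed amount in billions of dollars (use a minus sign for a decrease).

Fed balance sheet:
  Assets:      Securities −$37B, Loans to banks +$147B, Foreign assets +$458B
  Liabilities: Bank reserves +$568B
Commercial banking system:
  Assets:      Reserves at CB +$568B, Securities +$79B, Foreign assets −$458B
  Liabilities: Checkable deposits +$42B, Borrowings from CB +$147B
Change in total bank assets = +$189 billion.

+$189 billion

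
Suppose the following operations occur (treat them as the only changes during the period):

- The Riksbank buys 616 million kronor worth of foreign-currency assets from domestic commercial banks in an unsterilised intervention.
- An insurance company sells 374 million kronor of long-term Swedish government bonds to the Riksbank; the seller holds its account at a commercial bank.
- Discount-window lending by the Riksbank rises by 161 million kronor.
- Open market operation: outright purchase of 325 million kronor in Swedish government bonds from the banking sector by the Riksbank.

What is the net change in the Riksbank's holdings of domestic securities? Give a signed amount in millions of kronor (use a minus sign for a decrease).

FX purchase 616 million kronor: the Riksbank's securities portfolio is untouched → 0.
Asset purchase (from non-banks) 374 million kronor: securities added to the Riksbank's portfolio → +374M.
Discount-window loan 161 million kronor: the Riksbank's securities portfolio is untouched → 0.
OMO purchase (from banks) 325 million kronor: securities added to the Riksbank's portfolio → +325M.
Net: 0 + 374 + 0 + 325 = +699 million.

+699 million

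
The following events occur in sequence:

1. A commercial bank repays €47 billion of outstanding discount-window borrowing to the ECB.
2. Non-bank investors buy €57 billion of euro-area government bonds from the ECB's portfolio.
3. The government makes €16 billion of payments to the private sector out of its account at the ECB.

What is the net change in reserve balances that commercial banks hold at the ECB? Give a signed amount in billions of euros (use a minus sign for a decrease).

-€88 billion

ECB balance sheet:
  Assets:      Securities −€57B, Loans to banks −€47B
  Liabilities: Bank reserves −€88B, Government deposits −€16B
So the change in reserve balances that commercial banks hold at the ECB is -€88 billion.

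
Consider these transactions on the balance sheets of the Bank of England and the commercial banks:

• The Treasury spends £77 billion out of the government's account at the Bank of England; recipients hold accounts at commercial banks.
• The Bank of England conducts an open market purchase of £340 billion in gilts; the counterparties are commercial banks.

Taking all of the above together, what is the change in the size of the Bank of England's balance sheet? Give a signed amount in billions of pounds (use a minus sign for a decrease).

+£340 billion

Bank of England balance sheet:
  Assets:      Securities +£340B
  Liabilities: Bank reserves +£417B, Government deposits −£77B
Change in total Bank of England assets = +£340 billion.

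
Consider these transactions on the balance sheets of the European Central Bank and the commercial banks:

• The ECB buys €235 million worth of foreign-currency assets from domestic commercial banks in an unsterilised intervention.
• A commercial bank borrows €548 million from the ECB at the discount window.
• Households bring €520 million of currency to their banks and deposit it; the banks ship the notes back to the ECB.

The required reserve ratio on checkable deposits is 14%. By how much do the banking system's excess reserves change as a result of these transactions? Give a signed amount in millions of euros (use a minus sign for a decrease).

FX purchase €235 million: reserves +€235M, deposits 0.
Discount-window loan €548 million: reserves +€548M, deposits 0.
Currency deposit €520 million: reserves +€520M, deposits +€520M.
Totals: Δreserves = +€1303M, Δdeposits = +€520M.
Δrequired reserves = 14% × +€520M = +€72.8M.
Δexcess reserves = Δreserves − Δrequired = +€1303M − (+€72.8M) = +€1230.2 million.

+€1230.2 million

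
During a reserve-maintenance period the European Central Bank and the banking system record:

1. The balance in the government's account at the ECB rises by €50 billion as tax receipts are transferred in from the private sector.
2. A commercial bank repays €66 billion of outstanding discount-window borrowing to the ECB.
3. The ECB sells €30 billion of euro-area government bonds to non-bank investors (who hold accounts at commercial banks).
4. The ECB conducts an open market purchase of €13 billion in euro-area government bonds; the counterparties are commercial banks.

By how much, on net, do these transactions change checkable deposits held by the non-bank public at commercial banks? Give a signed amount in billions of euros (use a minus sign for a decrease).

-€80 billion

ECB balance sheet:
  Assets:      Securities −€17B, Loans to banks −€66B
  Liabilities: Bank reserves −€133B, Government deposits +€50B
Commercial banking system:
  Assets:      Reserves at CB −€133B, Securities −€13B
  Liabilities: Checkable deposits −€80B, Borrowings from CB −€66B
So the change in checkable deposits held by the non-bank public at commercial banks is -€80 billion.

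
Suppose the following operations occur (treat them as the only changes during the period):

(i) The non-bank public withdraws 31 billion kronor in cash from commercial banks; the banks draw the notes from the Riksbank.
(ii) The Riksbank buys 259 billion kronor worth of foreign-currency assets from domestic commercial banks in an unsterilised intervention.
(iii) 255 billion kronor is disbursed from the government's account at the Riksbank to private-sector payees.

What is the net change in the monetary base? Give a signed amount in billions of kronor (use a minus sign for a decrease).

+514 billion

Riksbank balance sheet:
  Assets:      Foreign assets +259B
  Liabilities: Bank reserves +483B, Currency in circulation +31B, Government deposits −255B
Commercial banking system:
  Assets:      Reserves at CB +483B, Foreign assets −259B
  Liabilities: Checkable deposits +224B
Monetary base = currency + reserves: +31B + (+483B) = +514 billion.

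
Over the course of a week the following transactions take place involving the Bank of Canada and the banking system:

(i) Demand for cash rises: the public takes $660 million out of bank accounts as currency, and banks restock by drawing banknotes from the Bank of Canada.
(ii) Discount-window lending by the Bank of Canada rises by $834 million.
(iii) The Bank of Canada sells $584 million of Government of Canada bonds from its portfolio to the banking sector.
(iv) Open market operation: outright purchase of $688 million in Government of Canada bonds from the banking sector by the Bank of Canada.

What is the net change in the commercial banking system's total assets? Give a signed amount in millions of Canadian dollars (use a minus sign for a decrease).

Currency withdrawal $660 million: bank balance sheets shrink → −$660M.
Discount-window loan $834 million: bank balance sheets expand → +$834M.
OMO sale (to banks) $584 million: just an asset swap on bank balance sheets → 0.
OMO purchase (from banks) $688 million: just an asset swap on bank balance sheets → 0.
Net: −660 + 834 + 0 + 0 = +$174 million.

+$174 million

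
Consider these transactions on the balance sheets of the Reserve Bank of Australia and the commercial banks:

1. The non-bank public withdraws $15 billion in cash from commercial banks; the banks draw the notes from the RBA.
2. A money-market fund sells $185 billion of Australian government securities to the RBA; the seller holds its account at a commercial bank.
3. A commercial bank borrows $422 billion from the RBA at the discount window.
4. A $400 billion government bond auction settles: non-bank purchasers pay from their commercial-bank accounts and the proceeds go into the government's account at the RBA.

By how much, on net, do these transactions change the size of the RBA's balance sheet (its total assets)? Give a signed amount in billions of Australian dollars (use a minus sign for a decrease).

+$607 billion

Currency withdrawal $15 billion: only the composition of liabilities changes → 0.
Asset purchase (from non-banks) $185 billion: an RBA asset is acquired → +$185B.
Discount-window loan $422 billion: an RBA asset is acquired → +$422B.
Government account inflow $400 billion: only the composition of liabilities changes → 0.
Net: 0 + 185 + 422 + 0 = +$607 billion.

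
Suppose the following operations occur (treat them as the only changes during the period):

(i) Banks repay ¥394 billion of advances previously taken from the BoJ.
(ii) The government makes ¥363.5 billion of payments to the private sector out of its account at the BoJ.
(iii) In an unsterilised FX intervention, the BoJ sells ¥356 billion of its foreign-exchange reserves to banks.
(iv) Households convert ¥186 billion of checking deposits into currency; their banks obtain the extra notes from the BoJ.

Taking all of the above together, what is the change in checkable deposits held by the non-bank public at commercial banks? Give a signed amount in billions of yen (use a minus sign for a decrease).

+¥177.5 billion

Discount-window repayment ¥394 billion: the counterparty is a bank, so public deposits are unchanged → 0.
Government spending ¥363.5 billion: non-bank counterparties' bank balances rise → +¥363.5B.
FX sale ¥356 billion: the counterparty is a bank, so public deposits are unchanged → 0.
Currency withdrawal ¥186 billion: non-bank counterparties' bank balances fall → −¥186B.
Net: 0 + 363.5 + 0 − 186 = +¥177.5 billion.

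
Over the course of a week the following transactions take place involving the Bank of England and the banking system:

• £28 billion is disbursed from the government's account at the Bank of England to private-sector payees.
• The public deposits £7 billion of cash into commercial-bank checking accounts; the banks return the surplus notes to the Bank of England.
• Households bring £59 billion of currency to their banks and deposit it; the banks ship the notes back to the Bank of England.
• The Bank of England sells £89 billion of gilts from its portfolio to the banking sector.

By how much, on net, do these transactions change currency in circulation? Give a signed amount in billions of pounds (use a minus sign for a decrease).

-£66 billion

Government spending £28 billion: no currency enters or leaves circulation → 0.
Currency deposit £7 billion: notes return to the central bank → −£7B.
Currency deposit £59 billion: notes return to the central bank → −£59B.
OMO sale (to banks) £89 billion: no currency enters or leaves circulation → 0.
Net: 0 − 7 − 59 + 0 = -£66 billion.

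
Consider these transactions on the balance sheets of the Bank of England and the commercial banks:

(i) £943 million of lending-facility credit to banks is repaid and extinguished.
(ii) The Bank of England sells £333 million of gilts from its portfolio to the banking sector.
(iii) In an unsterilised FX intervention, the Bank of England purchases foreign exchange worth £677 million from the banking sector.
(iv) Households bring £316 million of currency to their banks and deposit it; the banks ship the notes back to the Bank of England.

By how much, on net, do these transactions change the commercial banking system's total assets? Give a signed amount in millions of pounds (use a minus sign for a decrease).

-£627 million

Bank of England balance sheet:
  Assets:      Securities −£333M, Loans to banks −£943M, Foreign assets +£677M
  Liabilities: Bank reserves −£283M, Currency in circulation −£316M
Commercial banking system:
  Assets:      Reserves at CB −£283M, Securities +£333M, Foreign assets −£677M
  Liabilities: Checkable deposits +£316M, Borrowings from CB −£943M
Change in total bank assets = -£627 million.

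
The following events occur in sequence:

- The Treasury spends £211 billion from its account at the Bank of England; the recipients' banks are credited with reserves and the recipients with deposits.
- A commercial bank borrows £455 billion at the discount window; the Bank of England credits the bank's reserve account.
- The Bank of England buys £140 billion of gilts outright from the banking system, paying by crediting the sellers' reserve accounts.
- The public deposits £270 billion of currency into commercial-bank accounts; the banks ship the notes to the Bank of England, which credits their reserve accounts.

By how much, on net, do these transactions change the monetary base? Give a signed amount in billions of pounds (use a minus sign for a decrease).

+£806 billion

Bank of England balance sheet:
  Assets:      Securities +£140B, Loans to banks +£455B
  Liabilities: Bank reserves +£1076B, Currency in circulation −£270B, Government deposits −£211B
Commercial banking system:
  Assets:      Reserves at CB +£1076B, Securities −£140B
  Liabilities: Checkable deposits +£481B, Borrowings from CB +£455B
Monetary base = currency + reserves: −£270B + (+£1076B) = +£806 billion.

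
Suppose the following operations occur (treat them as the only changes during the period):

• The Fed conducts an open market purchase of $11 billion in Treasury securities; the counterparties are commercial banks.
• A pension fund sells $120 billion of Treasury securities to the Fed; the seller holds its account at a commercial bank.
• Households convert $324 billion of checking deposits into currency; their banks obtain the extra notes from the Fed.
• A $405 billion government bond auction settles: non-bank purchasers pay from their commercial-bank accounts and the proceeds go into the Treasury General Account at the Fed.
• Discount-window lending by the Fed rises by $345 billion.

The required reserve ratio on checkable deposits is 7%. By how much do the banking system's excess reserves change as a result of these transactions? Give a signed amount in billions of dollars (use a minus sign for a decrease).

-$210.37 billion

OMO purchase (from banks) $11 billion: reserves +$11B, deposits 0.
Asset purchase (from non-banks) $120 billion: reserves +$120B, deposits +$120B.
Currency withdrawal $324 billion: reserves −$324B, deposits −$324B.
Government account inflow $405 billion: reserves −$405B, deposits −$405B.
Discount-window loan $345 billion: reserves +$345B, deposits 0.
Totals: Δreserves = −$253B, Δdeposits = −$609B.
Δrequired reserves = 7% × −$609B = −$42.63B.
Δexcess reserves = Δreserves − Δrequired = −$253B − (−$42.63B) = -$210.37 billion.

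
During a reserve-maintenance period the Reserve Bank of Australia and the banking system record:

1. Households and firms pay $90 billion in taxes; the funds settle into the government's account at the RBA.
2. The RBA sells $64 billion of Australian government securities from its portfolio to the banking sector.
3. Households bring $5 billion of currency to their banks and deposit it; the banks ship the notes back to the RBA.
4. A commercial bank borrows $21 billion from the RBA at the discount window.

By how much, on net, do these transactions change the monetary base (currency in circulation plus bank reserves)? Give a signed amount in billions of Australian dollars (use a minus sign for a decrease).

-$133 billion

Government account inflow $90 billion: reserves shift to a non-base liability → −$90B.
OMO sale (to banks) $64 billion: RBA balance sheet contracts → −$64B.
Currency deposit $5 billion: just a shift between currency and reserves — both are base money → 0.
Discount-window loan $21 billion: RBA balance sheet expands → +$21B.
Net: −90 − 64 + 0 + 21 = -$133 billion.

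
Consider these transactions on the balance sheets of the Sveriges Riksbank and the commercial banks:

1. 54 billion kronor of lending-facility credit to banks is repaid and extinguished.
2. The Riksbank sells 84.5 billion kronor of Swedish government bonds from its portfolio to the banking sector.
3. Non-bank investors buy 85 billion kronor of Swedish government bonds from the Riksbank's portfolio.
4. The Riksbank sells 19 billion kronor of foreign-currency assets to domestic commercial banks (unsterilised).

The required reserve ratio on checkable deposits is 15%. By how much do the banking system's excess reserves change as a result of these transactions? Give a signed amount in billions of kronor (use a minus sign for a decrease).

Discount-window repayment 54 billion kronor: reserves −54B, deposits 0.
OMO sale (to banks) 84.5 billion kronor: reserves −84.5B, deposits 0.
Asset sale (to non-banks) 85 billion kronor: reserves −85B, deposits −85B.
FX sale 19 billion kronor: reserves −19B, deposits 0.
Totals: Δreserves = −242.5B, Δdeposits = −85B.
Δrequired reserves = 15% × −85B = −12.75B.
Δexcess reserves = Δreserves − Δrequired = −242.5B − (−12.75B) = -229.75 billion.

-229.75 billion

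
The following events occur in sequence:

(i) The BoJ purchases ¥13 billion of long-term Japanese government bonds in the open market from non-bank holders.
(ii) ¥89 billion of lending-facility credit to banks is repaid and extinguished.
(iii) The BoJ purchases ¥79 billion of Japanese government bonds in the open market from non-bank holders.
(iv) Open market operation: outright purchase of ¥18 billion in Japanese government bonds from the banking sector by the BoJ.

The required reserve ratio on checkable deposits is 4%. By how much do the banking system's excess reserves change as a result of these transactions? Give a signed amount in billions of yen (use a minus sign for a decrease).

+¥17.32 billion

Asset purchase (from non-banks) ¥13 billion: reserves +¥13B, deposits +¥13B.
Discount-window repayment ¥89 billion: reserves −¥89B, deposits 0.
Asset purchase (from non-banks) ¥79 billion: reserves +¥79B, deposits +¥79B.
OMO purchase (from banks) ¥18 billion: reserves +¥18B, deposits 0.
Totals: Δreserves = +¥21B, Δdeposits = +¥92B.
Δrequired reserves = 4% × +¥92B = +¥3.68B.
Δexcess reserves = Δreserves − Δrequired = +¥21B − (+¥3.68B) = +¥17.32 billion.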